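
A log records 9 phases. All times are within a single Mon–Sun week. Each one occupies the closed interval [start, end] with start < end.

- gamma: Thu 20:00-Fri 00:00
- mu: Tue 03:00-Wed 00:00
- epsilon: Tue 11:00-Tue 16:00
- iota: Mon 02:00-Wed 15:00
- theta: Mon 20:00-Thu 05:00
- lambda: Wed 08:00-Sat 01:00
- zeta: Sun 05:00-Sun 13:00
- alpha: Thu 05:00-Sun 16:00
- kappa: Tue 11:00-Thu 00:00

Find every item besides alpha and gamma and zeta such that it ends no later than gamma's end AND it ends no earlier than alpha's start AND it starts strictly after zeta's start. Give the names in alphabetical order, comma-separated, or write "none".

Conditions: its end is no later than gamma's end (X.end <= Fri 00:00) AND its end is no earlier than alpha's start (X.end >= Thu 05:00) AND its start is strictly after zeta's start (X.start > Sun 05:00).
epsilon: end Tue 16:00 <= Fri 00:00? ✓; end Tue 16:00 >= Thu 05:00? ✗; start Tue 11:00 > Sun 05:00? ✗ → no.
iota: end Wed 15:00 <= Fri 00:00? ✓; end Wed 15:00 >= Thu 05:00? ✗; start Mon 02:00 > Sun 05:00? ✗ → no.
kappa: end Thu 00:00 <= Fri 00:00? ✓; end Thu 00:00 >= Thu 05:00? ✗; start Tue 11:00 > Sun 05:00? ✗ → no.
lambda: end Sat 01:00 <= Fri 00:00? ✗; end Sat 01:00 >= Thu 05:00? ✓; start Wed 08:00 > Sun 05:00? ✗ → no.
mu: end Wed 00:00 <= Fri 00:00? ✓; end Wed 00:00 >= Thu 05:00? ✗; start Tue 03:00 > Sun 05:00? ✗ → no.
theta: end Thu 05:00 <= Fri 00:00? ✓; end Thu 05:00 >= Thu 05:00? ✓; start Mon 20:00 > Sun 05:00? ✗ → no.
Result: none.

none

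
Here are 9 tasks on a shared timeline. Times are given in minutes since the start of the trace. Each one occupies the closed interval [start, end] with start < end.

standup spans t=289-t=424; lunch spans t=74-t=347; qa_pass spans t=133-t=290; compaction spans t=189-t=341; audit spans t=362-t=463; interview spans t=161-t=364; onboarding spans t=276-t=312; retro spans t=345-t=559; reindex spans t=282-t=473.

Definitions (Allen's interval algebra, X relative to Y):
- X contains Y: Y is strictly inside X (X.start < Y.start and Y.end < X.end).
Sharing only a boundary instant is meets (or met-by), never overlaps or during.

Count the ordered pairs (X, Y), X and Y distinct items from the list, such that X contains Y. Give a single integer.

Checking all 72 ordered pairs for relation 'contains'; matching pairs in alphabetical order:
(compaction, onboarding): compaction contains onboarding ✓
(interview, compaction): interview contains compaction ✓
(interview, onboarding): interview contains onboarding ✓
(lunch, compaction): lunch contains compaction ✓
(lunch, onboarding): lunch contains onboarding ✓
(lunch, qa_pass): lunch contains qa_pass ✓
(reindex, audit): reindex contains audit ✓
(reindex, standup): reindex contains standup ✓
(retro, audit): retro contains audit ✓
Count: 9.

9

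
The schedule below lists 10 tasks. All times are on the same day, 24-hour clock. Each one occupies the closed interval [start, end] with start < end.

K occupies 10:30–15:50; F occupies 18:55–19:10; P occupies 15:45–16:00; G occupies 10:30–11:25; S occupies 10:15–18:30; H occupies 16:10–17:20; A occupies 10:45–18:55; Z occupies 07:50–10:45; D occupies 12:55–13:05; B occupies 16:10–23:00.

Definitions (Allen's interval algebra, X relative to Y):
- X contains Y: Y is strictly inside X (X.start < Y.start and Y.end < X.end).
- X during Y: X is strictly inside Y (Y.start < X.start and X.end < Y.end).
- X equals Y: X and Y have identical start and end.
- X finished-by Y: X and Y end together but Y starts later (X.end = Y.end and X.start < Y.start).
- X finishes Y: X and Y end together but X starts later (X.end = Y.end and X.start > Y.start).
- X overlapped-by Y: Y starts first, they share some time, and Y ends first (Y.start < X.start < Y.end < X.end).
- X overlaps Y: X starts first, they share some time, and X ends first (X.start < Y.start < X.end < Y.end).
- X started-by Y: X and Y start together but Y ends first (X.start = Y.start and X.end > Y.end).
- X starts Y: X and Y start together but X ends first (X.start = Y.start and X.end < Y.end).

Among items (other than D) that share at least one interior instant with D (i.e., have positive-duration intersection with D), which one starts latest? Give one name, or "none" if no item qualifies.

A

Target D = [12:55, 13:05].
A [10:45, 18:55] → contains → candidate.
B [16:10, 23:00] → after → excluded.
F [18:55, 19:10] → after → excluded.
G [10:30, 11:25] → before → excluded.
H [16:10, 17:20] → after → excluded.
K [10:30, 15:50] → contains → candidate.
P [15:45, 16:00] → after → excluded.
S [10:15, 18:30] → contains → candidate.
Z [07:50, 10:45] → before → excluded.
Among candidates, latest start is 10:45 → A.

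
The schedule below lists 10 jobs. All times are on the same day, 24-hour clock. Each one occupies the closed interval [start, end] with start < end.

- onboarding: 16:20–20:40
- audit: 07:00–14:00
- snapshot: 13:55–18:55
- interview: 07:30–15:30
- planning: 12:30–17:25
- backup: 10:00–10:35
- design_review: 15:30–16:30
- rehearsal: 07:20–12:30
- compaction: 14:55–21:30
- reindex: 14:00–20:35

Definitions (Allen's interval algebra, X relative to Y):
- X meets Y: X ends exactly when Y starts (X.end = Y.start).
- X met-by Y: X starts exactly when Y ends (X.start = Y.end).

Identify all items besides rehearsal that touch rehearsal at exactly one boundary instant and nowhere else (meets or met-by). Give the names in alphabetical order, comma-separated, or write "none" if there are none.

planning

Target rehearsal = [07:20, 12:30].
audit [07:00, 14:00] → contains → no.
backup [10:00, 10:35] → during → no.
compaction [14:55, 21:30] → after → no.
design_review [15:30, 16:30] → after → no.
interview [07:30, 15:30] → overlapped-by → no.
onboarding [16:20, 20:40] → after → no.
planning [12:30, 17:25] → met-by → yes.
reindex [14:00, 20:35] → after → no.
snapshot [13:55, 18:55] → after → no.
Result: planning.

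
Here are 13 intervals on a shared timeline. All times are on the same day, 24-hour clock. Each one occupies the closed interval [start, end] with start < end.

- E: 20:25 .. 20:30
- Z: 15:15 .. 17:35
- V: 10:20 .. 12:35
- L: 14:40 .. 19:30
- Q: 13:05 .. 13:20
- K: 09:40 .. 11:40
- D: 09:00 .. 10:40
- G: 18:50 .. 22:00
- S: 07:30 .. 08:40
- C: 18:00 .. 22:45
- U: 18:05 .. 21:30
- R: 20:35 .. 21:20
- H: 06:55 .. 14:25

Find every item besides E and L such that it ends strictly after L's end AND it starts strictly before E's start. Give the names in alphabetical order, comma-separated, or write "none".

C, G, U

Conditions: its end is strictly after L's end (X.end > 19:30) AND its start is strictly before E's start (X.start < 20:25).
C: end 22:45 > 19:30? ✓; start 18:00 < 20:25? ✓ → yes.
D: end 10:40 > 19:30? ✗; start 09:00 < 20:25? ✓ → no.
G: end 22:00 > 19:30? ✓; start 18:50 < 20:25? ✓ → yes.
H: end 14:25 > 19:30? ✗; start 06:55 < 20:25? ✓ → no.
K: end 11:40 > 19:30? ✗; start 09:40 < 20:25? ✓ → no.
Q: end 13:20 > 19:30? ✗; start 13:05 < 20:25? ✓ → no.
R: end 21:20 > 19:30? ✓; start 20:35 < 20:25? ✗ → no.
S: end 08:40 > 19:30? ✗; start 07:30 < 20:25? ✓ → no.
U: end 21:30 > 19:30? ✓; start 18:05 < 20:25? ✓ → yes.
V: end 12:35 > 19:30? ✗; start 10:20 < 20:25? ✓ → no.
Z: end 17:35 > 19:30? ✗; start 15:15 < 20:25? ✓ → no.
Result: C, G, U.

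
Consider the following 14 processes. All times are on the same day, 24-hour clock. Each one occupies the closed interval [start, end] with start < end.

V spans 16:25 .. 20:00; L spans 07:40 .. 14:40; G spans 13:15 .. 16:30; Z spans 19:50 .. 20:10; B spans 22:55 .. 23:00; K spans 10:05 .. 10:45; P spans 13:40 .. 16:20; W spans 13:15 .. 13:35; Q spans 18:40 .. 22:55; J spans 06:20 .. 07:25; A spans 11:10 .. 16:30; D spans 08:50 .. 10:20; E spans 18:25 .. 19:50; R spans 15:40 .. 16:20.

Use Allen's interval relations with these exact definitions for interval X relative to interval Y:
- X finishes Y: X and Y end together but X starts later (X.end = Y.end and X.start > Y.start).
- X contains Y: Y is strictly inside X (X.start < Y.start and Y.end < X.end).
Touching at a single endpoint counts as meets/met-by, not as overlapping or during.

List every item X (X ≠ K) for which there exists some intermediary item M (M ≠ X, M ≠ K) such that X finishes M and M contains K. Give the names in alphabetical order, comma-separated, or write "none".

none

Target K = [10:05, 10:45].
Intermediaries M with M contains K: L.
Via L — items with X finishes L: none.
Union: none.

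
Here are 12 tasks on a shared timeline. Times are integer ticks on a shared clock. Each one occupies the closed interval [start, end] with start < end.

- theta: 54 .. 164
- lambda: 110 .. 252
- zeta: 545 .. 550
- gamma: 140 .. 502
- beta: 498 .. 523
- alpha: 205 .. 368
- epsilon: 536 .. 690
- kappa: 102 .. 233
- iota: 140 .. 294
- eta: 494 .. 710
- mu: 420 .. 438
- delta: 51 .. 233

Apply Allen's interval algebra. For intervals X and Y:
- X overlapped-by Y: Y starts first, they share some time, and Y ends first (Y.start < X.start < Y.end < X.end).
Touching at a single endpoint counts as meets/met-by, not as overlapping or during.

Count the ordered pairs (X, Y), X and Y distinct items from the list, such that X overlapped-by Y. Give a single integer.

18

Checking all 132 ordered pairs for relation 'overlapped-by'; matching pairs in alphabetical order:
(alpha, delta): alpha overlapped-by delta ✓
(alpha, iota): alpha overlapped-by iota ✓
(alpha, kappa): alpha overlapped-by kappa ✓
(alpha, lambda): alpha overlapped-by lambda ✓
(beta, gamma): beta overlapped-by gamma ✓
(eta, gamma): eta overlapped-by gamma ✓
(gamma, delta): gamma overlapped-by delta ✓
(gamma, kappa): gamma overlapped-by kappa ✓
(gamma, lambda): gamma overlapped-by lambda ✓
(gamma, theta): gamma overlapped-by theta ✓
(iota, delta): iota overlapped-by delta ✓
(iota, kappa): iota overlapped-by kappa ✓
(iota, lambda): iota overlapped-by lambda ✓
(iota, theta): iota overlapped-by theta ✓
(kappa, theta): kappa overlapped-by theta ✓
(lambda, delta): lambda overlapped-by delta ✓
(lambda, kappa): lambda overlapped-by kappa ✓
(lambda, theta): lambda overlapped-by theta ✓
Count: 18.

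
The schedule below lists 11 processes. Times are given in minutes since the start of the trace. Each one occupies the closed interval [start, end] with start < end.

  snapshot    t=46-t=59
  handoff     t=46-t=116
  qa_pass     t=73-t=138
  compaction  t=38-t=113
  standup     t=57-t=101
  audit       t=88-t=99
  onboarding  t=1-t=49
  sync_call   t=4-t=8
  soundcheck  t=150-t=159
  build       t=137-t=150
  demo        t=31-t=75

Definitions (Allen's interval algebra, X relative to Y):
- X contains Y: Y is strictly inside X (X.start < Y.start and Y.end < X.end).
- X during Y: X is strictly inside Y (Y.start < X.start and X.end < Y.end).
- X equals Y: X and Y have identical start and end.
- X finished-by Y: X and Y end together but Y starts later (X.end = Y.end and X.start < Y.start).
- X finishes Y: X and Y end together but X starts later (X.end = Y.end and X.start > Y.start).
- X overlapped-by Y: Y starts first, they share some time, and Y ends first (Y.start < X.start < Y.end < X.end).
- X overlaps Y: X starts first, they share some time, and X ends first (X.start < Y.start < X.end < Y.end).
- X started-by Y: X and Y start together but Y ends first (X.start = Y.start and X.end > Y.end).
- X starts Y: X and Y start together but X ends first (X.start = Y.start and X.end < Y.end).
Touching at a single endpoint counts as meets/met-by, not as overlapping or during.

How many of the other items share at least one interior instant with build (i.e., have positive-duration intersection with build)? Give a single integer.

Target build = [t=137, t=150].
audit [t=88, t=99] → before → no.
compaction [t=38, t=113] → before → no.
demo [t=31, t=75] → before → no.
handoff [t=46, t=116] → before → no.
onboarding [t=1, t=49] → before → no.
qa_pass [t=73, t=138] → overlaps → counts.
snapshot [t=46, t=59] → before → no.
soundcheck [t=150, t=159] → met-by → no.
standup [t=57, t=101] → before → no.
sync_call [t=4, t=8] → before → no.
Total: 1.

1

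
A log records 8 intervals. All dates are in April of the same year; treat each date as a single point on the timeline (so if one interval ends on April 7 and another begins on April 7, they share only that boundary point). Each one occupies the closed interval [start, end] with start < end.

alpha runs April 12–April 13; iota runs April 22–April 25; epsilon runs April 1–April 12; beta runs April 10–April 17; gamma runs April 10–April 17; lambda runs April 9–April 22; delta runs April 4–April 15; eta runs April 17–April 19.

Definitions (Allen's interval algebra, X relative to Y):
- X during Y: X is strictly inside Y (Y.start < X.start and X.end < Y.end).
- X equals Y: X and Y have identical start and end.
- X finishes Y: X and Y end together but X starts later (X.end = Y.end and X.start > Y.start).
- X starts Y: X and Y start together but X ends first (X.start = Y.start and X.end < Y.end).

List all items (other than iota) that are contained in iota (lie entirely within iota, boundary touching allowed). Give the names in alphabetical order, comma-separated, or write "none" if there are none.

none

Target iota = [April 22, April 25].
alpha [April 12, April 13] → before → no.
beta [April 10, April 17] → before → no.
delta [April 4, April 15] → before → no.
epsilon [April 1, April 12] → before → no.
eta [April 17, April 19] → before → no.
gamma [April 10, April 17] → before → no.
lambda [April 9, April 22] → meets → no.
Result: none.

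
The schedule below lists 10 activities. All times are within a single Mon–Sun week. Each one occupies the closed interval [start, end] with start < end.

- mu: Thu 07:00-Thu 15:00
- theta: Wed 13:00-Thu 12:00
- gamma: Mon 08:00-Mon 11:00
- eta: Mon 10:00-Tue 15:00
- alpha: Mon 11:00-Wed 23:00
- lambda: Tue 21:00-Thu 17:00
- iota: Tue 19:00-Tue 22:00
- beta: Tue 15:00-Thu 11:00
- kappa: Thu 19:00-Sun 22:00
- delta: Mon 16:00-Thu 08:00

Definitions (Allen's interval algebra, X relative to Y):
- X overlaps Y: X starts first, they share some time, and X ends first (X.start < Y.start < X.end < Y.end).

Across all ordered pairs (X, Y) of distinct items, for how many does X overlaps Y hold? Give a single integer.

16

Checking all 90 ordered pairs for relation 'overlaps'; matching pairs in alphabetical order:
(alpha, beta): alpha overlaps beta ✓
(alpha, delta): alpha overlaps delta ✓
(alpha, lambda): alpha overlaps lambda ✓
(alpha, theta): alpha overlaps theta ✓
(beta, lambda): beta overlaps lambda ✓
(beta, mu): beta overlaps mu ✓
(beta, theta): beta overlaps theta ✓
(delta, beta): delta overlaps beta ✓
(delta, lambda): delta overlaps lambda ✓
(delta, mu): delta overlaps mu ✓
(delta, theta): delta overlaps theta ✓
(eta, alpha): eta overlaps alpha ✓
(eta, delta): eta overlaps delta ✓
(gamma, eta): gamma overlaps eta ✓
(iota, lambda): iota overlaps lambda ✓
(theta, mu): theta overlaps mu ✓
Count: 16.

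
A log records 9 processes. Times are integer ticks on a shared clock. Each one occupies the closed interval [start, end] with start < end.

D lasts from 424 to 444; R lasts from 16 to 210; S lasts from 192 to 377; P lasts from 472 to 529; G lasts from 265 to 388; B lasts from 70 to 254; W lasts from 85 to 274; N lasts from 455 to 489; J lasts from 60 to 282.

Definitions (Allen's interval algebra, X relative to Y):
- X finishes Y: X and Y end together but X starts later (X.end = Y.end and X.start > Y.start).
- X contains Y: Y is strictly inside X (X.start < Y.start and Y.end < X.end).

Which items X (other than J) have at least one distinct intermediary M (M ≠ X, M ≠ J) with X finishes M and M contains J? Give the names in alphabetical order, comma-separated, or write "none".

none

Target J = [60, 282].
Intermediaries M with M contains J: none.
Union: none.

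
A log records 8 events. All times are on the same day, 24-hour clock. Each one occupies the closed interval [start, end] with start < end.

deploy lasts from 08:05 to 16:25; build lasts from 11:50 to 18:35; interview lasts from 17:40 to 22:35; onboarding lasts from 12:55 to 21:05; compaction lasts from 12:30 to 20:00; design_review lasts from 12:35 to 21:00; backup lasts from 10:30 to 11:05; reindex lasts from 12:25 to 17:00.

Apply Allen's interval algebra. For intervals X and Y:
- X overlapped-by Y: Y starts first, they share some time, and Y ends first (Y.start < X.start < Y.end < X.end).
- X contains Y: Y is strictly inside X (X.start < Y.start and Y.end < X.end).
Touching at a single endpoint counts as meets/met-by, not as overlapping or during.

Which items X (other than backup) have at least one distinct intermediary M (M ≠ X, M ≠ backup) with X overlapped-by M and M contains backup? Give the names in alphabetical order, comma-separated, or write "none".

build, compaction, design_review, onboarding, reindex

Target backup = [10:30, 11:05].
Intermediaries M with M contains backup: deploy.
Via deploy — items with X overlapped-by deploy: build, compaction, design_review, onboarding, reindex.
Union: build, compaction, design_review, onboarding, reindex.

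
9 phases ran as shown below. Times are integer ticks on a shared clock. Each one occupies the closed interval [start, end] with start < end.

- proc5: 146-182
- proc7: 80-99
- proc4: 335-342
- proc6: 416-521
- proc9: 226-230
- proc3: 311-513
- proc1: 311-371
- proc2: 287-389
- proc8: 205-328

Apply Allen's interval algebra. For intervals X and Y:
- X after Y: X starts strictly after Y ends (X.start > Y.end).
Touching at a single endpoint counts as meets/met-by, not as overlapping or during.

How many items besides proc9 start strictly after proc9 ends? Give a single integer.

Target proc9 = [226, 230].
proc1 [311, 371] → after → counts.
proc2 [287, 389] → after → counts.
proc3 [311, 513] → after → counts.
proc4 [335, 342] → after → counts.
proc5 [146, 182] → before → no.
proc6 [416, 521] → after → counts.
proc7 [80, 99] → before → no.
proc8 [205, 328] → contains → no.
Total: 5.

5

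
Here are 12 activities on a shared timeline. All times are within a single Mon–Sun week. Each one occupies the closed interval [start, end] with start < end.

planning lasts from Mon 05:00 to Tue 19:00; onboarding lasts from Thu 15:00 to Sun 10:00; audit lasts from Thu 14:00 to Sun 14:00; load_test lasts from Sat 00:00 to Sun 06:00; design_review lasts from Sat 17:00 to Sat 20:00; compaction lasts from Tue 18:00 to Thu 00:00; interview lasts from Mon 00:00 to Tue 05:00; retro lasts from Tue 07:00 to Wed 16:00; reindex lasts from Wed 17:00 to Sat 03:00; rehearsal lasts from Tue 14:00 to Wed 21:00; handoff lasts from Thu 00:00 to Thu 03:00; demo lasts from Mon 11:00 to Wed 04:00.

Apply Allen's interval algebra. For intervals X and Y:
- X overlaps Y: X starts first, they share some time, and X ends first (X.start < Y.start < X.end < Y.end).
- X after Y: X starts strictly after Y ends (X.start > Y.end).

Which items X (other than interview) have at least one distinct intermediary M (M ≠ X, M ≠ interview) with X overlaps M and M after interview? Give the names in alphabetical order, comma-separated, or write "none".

Target interview = [Mon 00:00, Tue 05:00].
Intermediaries M with M after interview: audit, compaction, design_review, handoff, load_test, onboarding, rehearsal, reindex, retro.
Via audit — items with X overlaps audit: reindex.
Via compaction — items with X overlaps compaction: demo, planning, rehearsal, retro.
Via design_review — items with X overlaps design_review: none.
Via handoff — items with X overlaps handoff: none.
Via load_test — items with X overlaps load_test: reindex.
Via onboarding — items with X overlaps onboarding: reindex.
Via rehearsal — items with X overlaps rehearsal: demo, planning, retro.
Via reindex — items with X overlaps reindex: compaction, rehearsal.
Via retro — items with X overlaps retro: demo, planning.
Union: compaction, demo, planning, rehearsal, reindex, retro.

compaction, demo, planning, rehearsal, reindex, retro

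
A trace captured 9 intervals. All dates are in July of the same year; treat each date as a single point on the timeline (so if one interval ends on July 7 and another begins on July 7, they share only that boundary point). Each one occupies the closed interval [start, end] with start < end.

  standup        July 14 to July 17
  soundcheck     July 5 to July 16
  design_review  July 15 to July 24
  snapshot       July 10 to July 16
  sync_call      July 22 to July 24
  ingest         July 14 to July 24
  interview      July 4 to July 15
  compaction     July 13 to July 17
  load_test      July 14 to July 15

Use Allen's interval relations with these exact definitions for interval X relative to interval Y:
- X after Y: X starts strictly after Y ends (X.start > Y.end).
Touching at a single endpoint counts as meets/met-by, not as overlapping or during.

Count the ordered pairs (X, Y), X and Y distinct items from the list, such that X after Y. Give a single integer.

Checking all 72 ordered pairs for relation 'after'; matching pairs in alphabetical order:
(sync_call, compaction): sync_call after compaction ✓
(sync_call, interview): sync_call after interview ✓
(sync_call, load_test): sync_call after load_test ✓
(sync_call, snapshot): sync_call after snapshot ✓
(sync_call, soundcheck): sync_call after soundcheck ✓
(sync_call, standup): sync_call after standup ✓
Count: 6.

6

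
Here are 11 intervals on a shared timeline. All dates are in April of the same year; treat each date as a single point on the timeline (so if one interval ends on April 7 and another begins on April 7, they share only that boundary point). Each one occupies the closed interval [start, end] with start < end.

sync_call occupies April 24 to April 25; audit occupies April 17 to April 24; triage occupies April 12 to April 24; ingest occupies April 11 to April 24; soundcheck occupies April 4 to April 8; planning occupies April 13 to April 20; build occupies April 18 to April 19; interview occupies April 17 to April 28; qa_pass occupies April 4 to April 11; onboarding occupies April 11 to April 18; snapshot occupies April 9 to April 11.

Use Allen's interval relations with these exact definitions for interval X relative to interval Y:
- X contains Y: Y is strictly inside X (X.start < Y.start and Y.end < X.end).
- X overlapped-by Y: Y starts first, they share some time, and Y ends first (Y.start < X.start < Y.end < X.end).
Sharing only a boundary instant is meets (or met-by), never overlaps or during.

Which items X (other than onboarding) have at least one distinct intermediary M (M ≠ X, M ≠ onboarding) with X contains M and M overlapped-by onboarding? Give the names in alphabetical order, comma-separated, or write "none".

Target onboarding = [April 11, April 18].
Intermediaries M with M overlapped-by onboarding: audit, interview, planning, triage.
Via audit — items with X contains audit: none.
Via interview — items with X contains interview: none.
Via planning — items with X contains planning: ingest, triage.
Via triage — items with X contains triage: none.
Union: ingest, triage.

ingest, triage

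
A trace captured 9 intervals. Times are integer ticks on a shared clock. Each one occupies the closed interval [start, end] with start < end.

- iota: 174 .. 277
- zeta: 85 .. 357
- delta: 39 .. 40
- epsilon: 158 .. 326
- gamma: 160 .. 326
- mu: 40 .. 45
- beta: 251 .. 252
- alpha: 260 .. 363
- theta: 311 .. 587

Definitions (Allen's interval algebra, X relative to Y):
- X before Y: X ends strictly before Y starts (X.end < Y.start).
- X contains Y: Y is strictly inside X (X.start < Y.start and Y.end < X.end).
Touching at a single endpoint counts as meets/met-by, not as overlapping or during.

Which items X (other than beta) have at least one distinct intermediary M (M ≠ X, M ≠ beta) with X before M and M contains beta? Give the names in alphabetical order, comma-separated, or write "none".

Target beta = [251, 252].
Intermediaries M with M contains beta: epsilon, gamma, iota, zeta.
Via epsilon — items with X before epsilon: delta, mu.
Via gamma — items with X before gamma: delta, mu.
Via iota — items with X before iota: delta, mu.
Via zeta — items with X before zeta: delta, mu.
Union: delta, mu.

delta, mu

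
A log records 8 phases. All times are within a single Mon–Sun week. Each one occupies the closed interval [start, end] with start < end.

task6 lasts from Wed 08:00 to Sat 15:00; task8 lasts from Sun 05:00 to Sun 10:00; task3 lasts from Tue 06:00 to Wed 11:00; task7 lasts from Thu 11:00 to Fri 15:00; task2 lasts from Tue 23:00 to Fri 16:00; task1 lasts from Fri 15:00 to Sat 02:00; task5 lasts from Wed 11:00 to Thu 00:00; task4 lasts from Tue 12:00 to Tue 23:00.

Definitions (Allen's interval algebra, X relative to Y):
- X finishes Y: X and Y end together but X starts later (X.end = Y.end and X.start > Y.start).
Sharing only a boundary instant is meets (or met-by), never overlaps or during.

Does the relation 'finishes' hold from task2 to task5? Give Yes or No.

No

task2 = [Tue 23:00, Fri 16:00], task5 = [Wed 11:00, Thu 00:00].
Actual relation of task2 to task5: contains.
Asked whether 'finishes' holds → No.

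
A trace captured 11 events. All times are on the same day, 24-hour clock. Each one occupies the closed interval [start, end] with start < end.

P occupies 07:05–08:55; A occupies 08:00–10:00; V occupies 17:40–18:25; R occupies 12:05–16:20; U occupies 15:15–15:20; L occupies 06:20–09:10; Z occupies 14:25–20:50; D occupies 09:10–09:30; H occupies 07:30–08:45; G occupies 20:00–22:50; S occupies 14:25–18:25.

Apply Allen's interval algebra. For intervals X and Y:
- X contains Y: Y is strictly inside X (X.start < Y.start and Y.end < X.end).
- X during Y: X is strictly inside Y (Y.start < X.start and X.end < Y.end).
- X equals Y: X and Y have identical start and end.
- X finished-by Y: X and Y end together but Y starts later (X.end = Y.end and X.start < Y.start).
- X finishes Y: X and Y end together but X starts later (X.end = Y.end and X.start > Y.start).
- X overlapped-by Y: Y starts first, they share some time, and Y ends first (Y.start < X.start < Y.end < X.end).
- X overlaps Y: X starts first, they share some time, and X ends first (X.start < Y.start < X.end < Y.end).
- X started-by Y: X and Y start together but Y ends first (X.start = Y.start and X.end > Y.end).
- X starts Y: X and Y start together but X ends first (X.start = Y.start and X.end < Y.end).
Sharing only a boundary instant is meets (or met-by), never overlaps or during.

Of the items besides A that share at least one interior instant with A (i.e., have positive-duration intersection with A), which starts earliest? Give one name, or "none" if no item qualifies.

Target A = [08:00, 10:00].
D [09:10, 09:30] → during → candidate.
G [20:00, 22:50] → after → excluded.
H [07:30, 08:45] → overlaps → candidate.
L [06:20, 09:10] → overlaps → candidate.
P [07:05, 08:55] → overlaps → candidate.
R [12:05, 16:20] → after → excluded.
S [14:25, 18:25] → after → excluded.
U [15:15, 15:20] → after → excluded.
V [17:40, 18:25] → after → excluded.
Z [14:25, 20:50] → after → excluded.
Among candidates, earliest start is 06:20 → L.

L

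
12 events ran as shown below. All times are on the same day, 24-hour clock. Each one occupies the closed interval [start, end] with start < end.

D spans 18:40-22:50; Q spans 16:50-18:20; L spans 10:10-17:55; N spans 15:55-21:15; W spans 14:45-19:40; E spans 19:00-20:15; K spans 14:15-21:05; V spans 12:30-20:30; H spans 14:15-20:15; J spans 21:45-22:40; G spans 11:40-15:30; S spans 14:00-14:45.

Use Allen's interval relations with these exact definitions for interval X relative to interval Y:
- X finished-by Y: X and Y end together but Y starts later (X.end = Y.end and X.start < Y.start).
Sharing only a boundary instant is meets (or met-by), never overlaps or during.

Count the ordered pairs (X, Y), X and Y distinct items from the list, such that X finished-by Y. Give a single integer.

Checking all 132 ordered pairs for relation 'finished-by'; matching pairs in alphabetical order:
(H, E): H finished-by E ✓
Count: 1.

1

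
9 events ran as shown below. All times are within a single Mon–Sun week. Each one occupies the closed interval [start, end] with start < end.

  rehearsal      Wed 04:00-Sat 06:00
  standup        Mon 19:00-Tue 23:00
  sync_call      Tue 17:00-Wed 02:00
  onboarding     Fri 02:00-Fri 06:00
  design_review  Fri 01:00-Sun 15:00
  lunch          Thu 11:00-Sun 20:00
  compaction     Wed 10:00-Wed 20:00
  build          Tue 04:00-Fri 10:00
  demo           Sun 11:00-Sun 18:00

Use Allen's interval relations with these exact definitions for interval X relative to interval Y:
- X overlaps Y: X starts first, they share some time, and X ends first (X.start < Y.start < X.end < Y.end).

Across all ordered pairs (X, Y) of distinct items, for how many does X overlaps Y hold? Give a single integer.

Checking all 72 ordered pairs for relation 'overlaps'; matching pairs in alphabetical order:
(build, design_review): build overlaps design_review ✓
(build, lunch): build overlaps lunch ✓
(build, rehearsal): build overlaps rehearsal ✓
(design_review, demo): design_review overlaps demo ✓
(rehearsal, design_review): rehearsal overlaps design_review ✓
(rehearsal, lunch): rehearsal overlaps lunch ✓
(standup, build): standup overlaps build ✓
(standup, sync_call): standup overlaps sync_call ✓
Count: 8.

8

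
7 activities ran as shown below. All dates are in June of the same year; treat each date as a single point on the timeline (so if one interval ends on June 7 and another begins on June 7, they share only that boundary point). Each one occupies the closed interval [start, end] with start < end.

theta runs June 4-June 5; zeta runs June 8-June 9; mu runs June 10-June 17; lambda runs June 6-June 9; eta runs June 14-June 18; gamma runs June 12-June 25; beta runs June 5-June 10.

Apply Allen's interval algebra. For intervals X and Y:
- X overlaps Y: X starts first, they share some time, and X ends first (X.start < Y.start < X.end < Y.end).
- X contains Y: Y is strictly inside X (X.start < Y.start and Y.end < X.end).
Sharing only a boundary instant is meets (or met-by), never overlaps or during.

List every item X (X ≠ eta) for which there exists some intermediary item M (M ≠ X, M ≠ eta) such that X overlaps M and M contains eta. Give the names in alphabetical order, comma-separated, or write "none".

Target eta = [June 14, June 18].
Intermediaries M with M contains eta: gamma.
Via gamma — items with X overlaps gamma: mu.
Union: mu.

mu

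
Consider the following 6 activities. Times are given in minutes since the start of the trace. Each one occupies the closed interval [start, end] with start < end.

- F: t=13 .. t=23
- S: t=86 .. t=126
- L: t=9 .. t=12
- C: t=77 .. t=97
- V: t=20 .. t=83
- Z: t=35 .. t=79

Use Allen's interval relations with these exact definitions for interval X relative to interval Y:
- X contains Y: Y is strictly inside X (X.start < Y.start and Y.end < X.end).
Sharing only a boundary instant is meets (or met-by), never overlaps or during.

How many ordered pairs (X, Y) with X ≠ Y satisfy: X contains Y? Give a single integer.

Checking all 30 ordered pairs for relation 'contains'; matching pairs in alphabetical order:
(V, Z): V contains Z ✓
Count: 1.

1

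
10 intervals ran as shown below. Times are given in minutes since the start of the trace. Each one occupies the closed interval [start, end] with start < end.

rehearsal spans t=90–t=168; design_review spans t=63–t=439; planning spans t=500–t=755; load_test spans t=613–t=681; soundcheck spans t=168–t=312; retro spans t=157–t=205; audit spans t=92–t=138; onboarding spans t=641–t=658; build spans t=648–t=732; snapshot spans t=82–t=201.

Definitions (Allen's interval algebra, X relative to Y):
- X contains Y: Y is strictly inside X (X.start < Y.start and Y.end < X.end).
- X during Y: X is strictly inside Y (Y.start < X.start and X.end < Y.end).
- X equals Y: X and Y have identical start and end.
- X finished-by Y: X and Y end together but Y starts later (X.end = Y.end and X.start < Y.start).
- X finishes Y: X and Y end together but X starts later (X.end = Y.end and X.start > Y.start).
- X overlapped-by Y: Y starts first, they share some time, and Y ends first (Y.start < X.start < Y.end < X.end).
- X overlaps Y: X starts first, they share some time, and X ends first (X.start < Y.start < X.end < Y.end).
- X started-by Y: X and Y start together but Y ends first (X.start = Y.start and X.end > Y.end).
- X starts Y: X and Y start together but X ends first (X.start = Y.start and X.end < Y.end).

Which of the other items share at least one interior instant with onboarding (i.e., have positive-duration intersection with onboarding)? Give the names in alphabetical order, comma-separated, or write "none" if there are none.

build, load_test, planning

Target onboarding = [t=641, t=658].
audit [t=92, t=138] → before → no.
build [t=648, t=732] → overlapped-by → yes.
design_review [t=63, t=439] → before → no.
load_test [t=613, t=681] → contains → yes.
planning [t=500, t=755] → contains → yes.
rehearsal [t=90, t=168] → before → no.
retro [t=157, t=205] → before → no.
snapshot [t=82, t=201] → before → no.
soundcheck [t=168, t=312] → before → no.
Result: build, load_test, planning.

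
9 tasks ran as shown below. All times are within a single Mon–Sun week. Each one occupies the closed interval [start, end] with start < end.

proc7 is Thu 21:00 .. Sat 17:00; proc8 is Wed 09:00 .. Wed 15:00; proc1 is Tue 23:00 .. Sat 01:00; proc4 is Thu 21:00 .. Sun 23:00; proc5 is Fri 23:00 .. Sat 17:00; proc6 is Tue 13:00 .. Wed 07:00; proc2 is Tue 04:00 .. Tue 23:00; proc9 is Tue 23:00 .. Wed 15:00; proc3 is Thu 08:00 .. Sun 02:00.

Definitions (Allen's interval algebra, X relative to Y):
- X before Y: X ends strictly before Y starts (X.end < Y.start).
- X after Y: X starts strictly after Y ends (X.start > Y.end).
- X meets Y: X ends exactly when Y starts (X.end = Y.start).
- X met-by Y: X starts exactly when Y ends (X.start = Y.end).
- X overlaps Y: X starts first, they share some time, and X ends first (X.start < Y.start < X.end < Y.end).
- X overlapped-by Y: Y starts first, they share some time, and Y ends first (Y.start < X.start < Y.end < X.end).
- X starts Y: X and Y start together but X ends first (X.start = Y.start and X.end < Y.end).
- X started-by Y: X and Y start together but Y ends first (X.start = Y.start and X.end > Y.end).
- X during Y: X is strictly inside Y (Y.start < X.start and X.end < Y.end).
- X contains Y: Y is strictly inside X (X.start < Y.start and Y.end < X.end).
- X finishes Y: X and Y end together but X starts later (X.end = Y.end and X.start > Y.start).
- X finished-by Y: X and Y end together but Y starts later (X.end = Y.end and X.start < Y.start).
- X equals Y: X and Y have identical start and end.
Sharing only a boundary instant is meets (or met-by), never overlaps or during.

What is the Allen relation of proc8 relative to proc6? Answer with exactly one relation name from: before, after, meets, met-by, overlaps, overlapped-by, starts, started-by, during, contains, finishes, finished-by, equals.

proc8 = [Wed 09:00, Wed 15:00]; proc6 = [Tue 13:00, Wed 07:00].
Compare endpoints: proc8.start > proc6.start, proc8.start > proc6.end, proc8.end > proc6.start, proc8.end > proc6.end.
That pattern is 'after'.

after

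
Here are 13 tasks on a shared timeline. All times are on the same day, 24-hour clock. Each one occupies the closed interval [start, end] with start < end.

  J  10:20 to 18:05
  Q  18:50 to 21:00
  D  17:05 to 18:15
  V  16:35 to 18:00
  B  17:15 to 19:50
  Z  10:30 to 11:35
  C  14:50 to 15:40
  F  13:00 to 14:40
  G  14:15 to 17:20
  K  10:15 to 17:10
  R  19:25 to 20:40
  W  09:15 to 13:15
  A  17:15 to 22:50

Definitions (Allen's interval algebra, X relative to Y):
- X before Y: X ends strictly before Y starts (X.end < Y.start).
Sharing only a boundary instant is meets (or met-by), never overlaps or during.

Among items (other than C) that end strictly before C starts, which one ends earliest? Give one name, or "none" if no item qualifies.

Target C = [14:50, 15:40].
A [17:15, 22:50] → after → excluded.
B [17:15, 19:50] → after → excluded.
D [17:05, 18:15] → after → excluded.
F [13:00, 14:40] → before → candidate.
G [14:15, 17:20] → contains → excluded.
J [10:20, 18:05] → contains → excluded.
K [10:15, 17:10] → contains → excluded.
Q [18:50, 21:00] → after → excluded.
R [19:25, 20:40] → after → excluded.
V [16:35, 18:00] → after → excluded.
W [09:15, 13:15] → before → candidate.
Z [10:30, 11:35] → before → candidate.
Among candidates, earliest end is 11:35 → Z.

Z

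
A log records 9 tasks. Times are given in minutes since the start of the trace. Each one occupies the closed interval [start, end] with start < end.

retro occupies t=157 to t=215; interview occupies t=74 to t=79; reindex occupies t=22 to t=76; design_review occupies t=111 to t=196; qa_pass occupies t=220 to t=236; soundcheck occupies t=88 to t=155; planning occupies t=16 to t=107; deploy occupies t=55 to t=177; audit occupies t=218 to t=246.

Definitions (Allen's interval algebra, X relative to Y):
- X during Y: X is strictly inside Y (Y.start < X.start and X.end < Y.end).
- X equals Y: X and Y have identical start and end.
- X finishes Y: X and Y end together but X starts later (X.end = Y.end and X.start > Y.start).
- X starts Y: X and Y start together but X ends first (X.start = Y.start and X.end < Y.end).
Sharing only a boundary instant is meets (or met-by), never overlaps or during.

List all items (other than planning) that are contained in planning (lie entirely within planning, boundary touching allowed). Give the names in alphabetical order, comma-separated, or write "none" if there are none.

Target planning = [t=16, t=107].
audit [t=218, t=246] → after → no.
deploy [t=55, t=177] → overlapped-by → no.
design_review [t=111, t=196] → after → no.
interview [t=74, t=79] → during → yes.
qa_pass [t=220, t=236] → after → no.
reindex [t=22, t=76] → during → yes.
retro [t=157, t=215] → after → no.
soundcheck [t=88, t=155] → overlapped-by → no.
Result: interview, reindex.

interview, reindex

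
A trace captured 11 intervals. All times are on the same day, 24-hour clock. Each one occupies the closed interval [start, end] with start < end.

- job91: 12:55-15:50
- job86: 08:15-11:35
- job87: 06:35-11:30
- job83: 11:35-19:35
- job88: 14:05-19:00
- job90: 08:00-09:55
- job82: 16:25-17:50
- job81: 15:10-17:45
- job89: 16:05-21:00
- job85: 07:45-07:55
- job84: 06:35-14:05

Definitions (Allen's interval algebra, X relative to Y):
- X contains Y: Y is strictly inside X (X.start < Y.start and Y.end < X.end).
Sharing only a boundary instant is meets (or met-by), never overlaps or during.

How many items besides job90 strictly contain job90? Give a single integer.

Target job90 = [08:00, 09:55].
job81 [15:10, 17:45] → after → no.
job82 [16:25, 17:50] → after → no.
job83 [11:35, 19:35] → after → no.
job84 [06:35, 14:05] → contains → counts.
job85 [07:45, 07:55] → before → no.
job86 [08:15, 11:35] → overlapped-by → no.
job87 [06:35, 11:30] → contains → counts.
job88 [14:05, 19:00] → after → no.
job89 [16:05, 21:00] → after → no.
job91 [12:55, 15:50] → after → no.
Total: 2.

2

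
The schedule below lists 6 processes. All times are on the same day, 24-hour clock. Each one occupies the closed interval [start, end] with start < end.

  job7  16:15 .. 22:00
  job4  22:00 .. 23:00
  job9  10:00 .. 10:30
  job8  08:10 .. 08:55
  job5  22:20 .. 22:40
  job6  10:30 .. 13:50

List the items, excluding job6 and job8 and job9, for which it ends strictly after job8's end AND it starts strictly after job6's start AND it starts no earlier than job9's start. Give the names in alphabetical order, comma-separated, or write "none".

job4, job5, job7

Conditions: its end is strictly after job8's end (X.end > 08:55) AND its start is strictly after job6's start (X.start > 10:30) AND its start is no earlier than job9's start (X.start >= 10:00).
job4: end 23:00 > 08:55? ✓; start 22:00 > 10:30? ✓; start 22:00 >= 10:00? ✓ → yes.
job5: end 22:40 > 08:55? ✓; start 22:20 > 10:30? ✓; start 22:20 >= 10:00? ✓ → yes.
job7: end 22:00 > 08:55? ✓; start 16:15 > 10:30? ✓; start 16:15 >= 10:00? ✓ → yes.
Result: job4, job5, job7.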